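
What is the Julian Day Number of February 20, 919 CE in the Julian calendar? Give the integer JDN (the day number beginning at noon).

2056773

Equivalently 25 February 919 (proleptic Gregorian).
JDN 2400001 is 17 November 1858 CE (Gregorian), MJD 0; the target day is −343228 days from there, so JDN = 2056773.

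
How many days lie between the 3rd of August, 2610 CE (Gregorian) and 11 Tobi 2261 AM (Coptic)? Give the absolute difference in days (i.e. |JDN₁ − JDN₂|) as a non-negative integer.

First date → JDN 2674557; second date → JDN 2650625.
The interval is |2674557 − 2650625| = 23932 days.

23932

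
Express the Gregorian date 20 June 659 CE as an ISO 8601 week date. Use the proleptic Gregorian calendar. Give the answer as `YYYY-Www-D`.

The weekday is Monday (ISO weekday 1).
That Monday belongs to ISO week 25 of ISO year 659.

0659-W25-1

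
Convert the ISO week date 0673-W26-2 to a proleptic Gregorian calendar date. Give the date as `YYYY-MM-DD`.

ISO week 1 of 673 is the week containing the first Thursday of 673.
Week 26, day 2 (Tuesday) lands on 0673-06-24.

0673-06-24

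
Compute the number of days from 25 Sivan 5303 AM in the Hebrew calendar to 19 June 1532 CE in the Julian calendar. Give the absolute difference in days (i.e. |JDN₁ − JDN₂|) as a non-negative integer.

3995

First date → JDN 2284786; second date → JDN 2280791.
The interval is |2284786 − 2280791| = 3995 days.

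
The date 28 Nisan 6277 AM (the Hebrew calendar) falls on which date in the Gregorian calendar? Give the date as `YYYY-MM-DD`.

2517-04-21

Both dates share Julian Day Number 2640486; in the Gregorian calendar that is 21 April 2517 CE.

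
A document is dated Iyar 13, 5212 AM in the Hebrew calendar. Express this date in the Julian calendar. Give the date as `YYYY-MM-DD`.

The source date corresponds to 11 May 1452 in the proleptic Gregorian calendar (JDN 2251523).
That day falls on 2 May 1452 CE in the Julian calendar.

1452-05-02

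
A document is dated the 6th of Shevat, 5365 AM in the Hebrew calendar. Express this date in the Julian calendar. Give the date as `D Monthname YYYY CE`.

The source date corresponds to 25 January 1605 in the Gregorian calendar (JDN 2307299).
That day falls on 15 January 1605 CE in the Julian calendar.

15 January 1605 CE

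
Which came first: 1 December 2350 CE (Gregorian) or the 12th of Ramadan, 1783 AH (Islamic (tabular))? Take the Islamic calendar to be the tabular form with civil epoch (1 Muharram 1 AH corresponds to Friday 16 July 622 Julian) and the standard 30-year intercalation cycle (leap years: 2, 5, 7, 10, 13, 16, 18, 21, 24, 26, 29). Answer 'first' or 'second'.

The two dates have Julian Day Numbers 2579714 and 2580168 respectively.
Since 2579714 < 2580168, the first date comes first.

first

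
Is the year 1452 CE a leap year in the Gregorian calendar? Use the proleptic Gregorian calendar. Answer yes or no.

1452 is divisible by 4 and not by 100, so it is a leap year.

yes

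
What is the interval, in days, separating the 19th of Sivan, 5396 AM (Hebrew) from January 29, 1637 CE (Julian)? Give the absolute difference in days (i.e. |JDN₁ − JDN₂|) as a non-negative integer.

First date → JDN 2318770; second date → JDN 2319001.
The interval is |2318770 − 2319001| = 231 days.

231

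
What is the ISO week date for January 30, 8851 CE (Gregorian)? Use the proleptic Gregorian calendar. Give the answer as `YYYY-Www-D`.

The weekday is Monday (ISO weekday 1).
That Monday belongs to ISO week 5 of ISO year 8851.

8851-W05-1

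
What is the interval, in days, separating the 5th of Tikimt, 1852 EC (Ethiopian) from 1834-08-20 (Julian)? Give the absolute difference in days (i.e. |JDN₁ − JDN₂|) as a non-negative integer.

9175

JDN of the first date = 2400333.
JDN of the second date = 2391158.
|2391158 − 2400333| = 9175.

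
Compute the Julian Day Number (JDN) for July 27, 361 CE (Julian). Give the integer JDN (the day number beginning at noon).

In the proleptic Gregorian calendar the same day is 28 July 361.
JDN 2400001 is 17 November 1858 CE (Gregorian), MJD 0; the target day is −546880 days from there, so JDN = 1853121.

1853121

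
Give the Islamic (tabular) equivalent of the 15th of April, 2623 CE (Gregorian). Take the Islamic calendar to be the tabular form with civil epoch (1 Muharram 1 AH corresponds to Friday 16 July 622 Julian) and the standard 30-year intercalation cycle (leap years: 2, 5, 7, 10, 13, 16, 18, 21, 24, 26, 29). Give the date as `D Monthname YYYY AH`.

22 Safar 2063 AH

Both dates share Julian Day Number 2679195; in the tabular Islamic calendar that is 22 Safar 2063 AH.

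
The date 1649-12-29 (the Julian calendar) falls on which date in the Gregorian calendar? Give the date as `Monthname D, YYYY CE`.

The Julian–Gregorian offset here is 10 days (Julian trailing).
29 December 1649 Julian + 10 days → 8 January 1650 Gregorian.

January 8, 1650 CE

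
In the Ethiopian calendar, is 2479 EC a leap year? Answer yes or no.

2479 mod 4 = 3; in the Ethiopian calendar a year is leap when year mod 4 = 3, so it is a leap year.

yes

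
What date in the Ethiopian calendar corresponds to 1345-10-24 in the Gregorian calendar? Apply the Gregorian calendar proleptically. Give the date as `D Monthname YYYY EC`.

Both dates share Julian Day Number 2212608; in the Ethiopian calendar that is 19 Tikimt 1338 EC.

19 Tikimt 1338 EC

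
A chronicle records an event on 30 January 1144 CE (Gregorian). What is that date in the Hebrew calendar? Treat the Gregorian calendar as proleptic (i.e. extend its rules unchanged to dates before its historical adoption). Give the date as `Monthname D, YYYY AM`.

Julian Day Number of the source date = 2138926.
Converting JDN 2138926 to the Hebrew calendar gives 16 Shevat 4904 AM.

Shevat 16, 4904 AM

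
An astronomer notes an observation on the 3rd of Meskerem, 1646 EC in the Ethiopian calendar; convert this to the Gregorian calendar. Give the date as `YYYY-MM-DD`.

Julian Day Number of the source date = 2325059.
Converting JDN 2325059 to the Gregorian calendar gives 10 September 1653 CE.

1653-09-10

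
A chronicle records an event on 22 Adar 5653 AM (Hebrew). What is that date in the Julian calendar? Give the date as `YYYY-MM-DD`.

1893-02-26

Julian Day Number of the source date = 2412533.
Converting JDN 2412533 to the Julian calendar gives 26 February 1893 CE.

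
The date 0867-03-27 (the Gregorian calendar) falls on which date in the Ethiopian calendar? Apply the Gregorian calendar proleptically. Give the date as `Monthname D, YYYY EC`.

Both dates share Julian Day Number 2037811; in the Ethiopian calendar that is 27 Megabit 859 EC.

Megabit 27, 859 EC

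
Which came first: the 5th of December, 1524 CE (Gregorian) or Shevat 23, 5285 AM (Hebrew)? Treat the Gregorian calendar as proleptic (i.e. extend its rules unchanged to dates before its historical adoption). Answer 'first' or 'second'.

first

First date → JDN 2278028; second date → JDN 2278081.
JDN 2278028 < JDN 2278081, so the first date is earlier.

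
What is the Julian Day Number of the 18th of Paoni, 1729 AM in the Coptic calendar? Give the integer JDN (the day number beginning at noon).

2456469

Equivalently 25 June 2013 (Gregorian).
JDN 2451545 is 1 January 2000 CE (Gregorian); the target day is +4924 days from there, so JDN = 2456469.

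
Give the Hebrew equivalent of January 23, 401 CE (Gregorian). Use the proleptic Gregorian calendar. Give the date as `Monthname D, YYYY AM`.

Both dates share Julian Day Number 1867545; in the Hebrew calendar that is 22 Shevat 4161 AM.

Shevat 22, 4161 AM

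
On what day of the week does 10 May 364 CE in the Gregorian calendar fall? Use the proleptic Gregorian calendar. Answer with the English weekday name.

Since JDN mod 7 = 6 (0 = Monday), the day is Sunday.

Sunday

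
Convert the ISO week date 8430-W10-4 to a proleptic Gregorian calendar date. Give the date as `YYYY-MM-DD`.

8430-03-07

ISO week 1 of 8430 is the week containing the first Thursday of 8430.
Week 10, day 4 (Thursday) lands on 8430-03-07.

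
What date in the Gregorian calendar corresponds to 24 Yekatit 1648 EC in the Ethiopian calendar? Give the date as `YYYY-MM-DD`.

1656-02-29

Both dates share Julian Day Number 2325961; in the Gregorian calendar that is 29 February 1656 CE.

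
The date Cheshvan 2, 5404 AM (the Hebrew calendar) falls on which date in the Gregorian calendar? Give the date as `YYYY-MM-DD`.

Julian Day Number of the source date = 2321441.
Converting JDN 2321441 to the Gregorian calendar gives 15 October 1643 CE.

1643-10-15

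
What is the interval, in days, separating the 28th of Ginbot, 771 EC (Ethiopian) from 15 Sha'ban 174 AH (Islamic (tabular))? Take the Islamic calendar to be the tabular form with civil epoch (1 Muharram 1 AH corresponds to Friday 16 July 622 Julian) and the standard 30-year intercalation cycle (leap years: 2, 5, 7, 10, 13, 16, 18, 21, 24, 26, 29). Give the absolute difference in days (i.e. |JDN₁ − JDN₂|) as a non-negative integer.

4236

JDN of the first date = 2005730.
JDN of the second date = 2009966.
|2009966 − 2005730| = 4236.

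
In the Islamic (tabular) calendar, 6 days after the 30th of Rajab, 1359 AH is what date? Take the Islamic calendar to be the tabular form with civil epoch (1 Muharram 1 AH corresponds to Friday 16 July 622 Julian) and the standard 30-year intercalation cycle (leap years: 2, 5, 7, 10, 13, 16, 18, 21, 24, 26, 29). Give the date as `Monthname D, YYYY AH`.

Sha'ban 6, 1359 AH

Counting 6 days forward from JDN 2429876 reaches JDN 2429882, which is Sha'ban 6, 1359 AH.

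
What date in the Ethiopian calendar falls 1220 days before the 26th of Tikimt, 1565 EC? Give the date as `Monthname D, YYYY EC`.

The starting date is JDN 2295527; 2295527 − 1220 = 2294307.
JDN 2294307 corresponds to Sene 27, 1561 EC.

Sene 27, 1561 EC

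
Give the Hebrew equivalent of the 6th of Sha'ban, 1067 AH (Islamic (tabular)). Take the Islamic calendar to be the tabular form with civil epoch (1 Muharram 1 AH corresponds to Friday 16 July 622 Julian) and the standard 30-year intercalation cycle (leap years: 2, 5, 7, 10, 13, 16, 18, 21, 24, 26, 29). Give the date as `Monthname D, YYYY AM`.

Sivan 8, 5417 AM

Julian Day Number of the source date = 2326407.
Converting JDN 2326407 to the Hebrew calendar gives 8 Sivan 5417 AM.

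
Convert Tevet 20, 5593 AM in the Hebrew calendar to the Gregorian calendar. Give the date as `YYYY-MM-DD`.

Julian Day Number of the source date = 2390560.
Converting JDN 2390560 to the Gregorian calendar gives 11 January 1833 CE.

1833-01-11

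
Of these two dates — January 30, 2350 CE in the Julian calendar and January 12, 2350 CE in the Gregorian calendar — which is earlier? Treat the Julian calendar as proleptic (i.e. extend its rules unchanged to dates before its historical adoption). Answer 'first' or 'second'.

second

Converting both to JDN: 2579425 vs 2579391; the smaller is the second.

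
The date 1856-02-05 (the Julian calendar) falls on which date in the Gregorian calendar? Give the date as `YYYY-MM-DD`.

The Julian–Gregorian offset here is 12 days (Julian trailing).
5 February 1856 Julian + 12 days → 17 February 1856 Gregorian.

1856-02-17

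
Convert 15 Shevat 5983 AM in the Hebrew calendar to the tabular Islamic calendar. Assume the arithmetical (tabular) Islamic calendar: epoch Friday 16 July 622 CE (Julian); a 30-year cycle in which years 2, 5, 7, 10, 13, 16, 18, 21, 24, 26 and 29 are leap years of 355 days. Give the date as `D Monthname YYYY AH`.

Julian Day Number of the source date = 2533011.
Converting JDN 2533011 to the tabular Islamic calendar gives 14 Sha'ban 1650 AH.

14 Sha'ban 1650 AH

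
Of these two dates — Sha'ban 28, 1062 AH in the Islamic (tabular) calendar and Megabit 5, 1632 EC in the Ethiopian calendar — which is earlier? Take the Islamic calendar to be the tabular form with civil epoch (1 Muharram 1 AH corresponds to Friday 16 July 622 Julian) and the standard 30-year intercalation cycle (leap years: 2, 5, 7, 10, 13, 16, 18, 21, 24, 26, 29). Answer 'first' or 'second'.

First date → JDN 2324657; second date → JDN 2320128.
JDN 2320128 < JDN 2324657, so the second date is earlier.

second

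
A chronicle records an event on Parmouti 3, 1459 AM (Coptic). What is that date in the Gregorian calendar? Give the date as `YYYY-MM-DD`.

Julian Day Number of the source date = 2357776.
Converting JDN 2357776 to the Gregorian calendar gives 9 April 1743 CE.

1743-04-09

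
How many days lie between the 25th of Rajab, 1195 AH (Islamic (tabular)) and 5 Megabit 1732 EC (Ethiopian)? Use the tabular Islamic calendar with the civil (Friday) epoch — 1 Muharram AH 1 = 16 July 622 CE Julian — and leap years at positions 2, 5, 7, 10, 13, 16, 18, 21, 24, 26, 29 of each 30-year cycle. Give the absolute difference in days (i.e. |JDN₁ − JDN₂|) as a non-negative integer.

JDN of the first date = 2371755.
JDN of the second date = 2356653.
|2356653 − 2371755| = 15102.

15102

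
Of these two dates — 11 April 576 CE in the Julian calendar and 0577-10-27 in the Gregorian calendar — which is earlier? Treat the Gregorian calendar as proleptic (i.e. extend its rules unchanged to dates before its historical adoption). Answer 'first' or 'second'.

First date → JDN 1931543; second date → JDN 1932105.
JDN 1931543 < JDN 1932105, so the first date is earlier.

first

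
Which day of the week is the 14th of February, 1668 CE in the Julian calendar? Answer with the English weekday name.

In the Gregorian calendar this is 24 February 1668 (JDN 2330339).
Since JDN mod 7 = 4 (0 = Monday), the day is Friday.

Friday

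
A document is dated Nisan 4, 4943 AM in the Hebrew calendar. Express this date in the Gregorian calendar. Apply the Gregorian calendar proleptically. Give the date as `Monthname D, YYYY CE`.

April 5, 1183 CE

Julian Day Number of the source date = 2153236.
Converting JDN 2153236 to the Gregorian calendar gives 5 April 1183 CE.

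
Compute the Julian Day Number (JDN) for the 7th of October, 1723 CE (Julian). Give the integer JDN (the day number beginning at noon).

Equivalently 18 October 1723 (Gregorian).
JDN 2451545 is 1 January 2000 CE (Gregorian); the target day is −100882 days from there, so JDN = 2350663.

2350663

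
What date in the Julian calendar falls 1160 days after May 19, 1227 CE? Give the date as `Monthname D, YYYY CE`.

July 22, 1230 CE

The starting date is JDN 2169358; 2169358 + 1160 = 2170518.
JDN 2170518 corresponds to July 22, 1230 CE.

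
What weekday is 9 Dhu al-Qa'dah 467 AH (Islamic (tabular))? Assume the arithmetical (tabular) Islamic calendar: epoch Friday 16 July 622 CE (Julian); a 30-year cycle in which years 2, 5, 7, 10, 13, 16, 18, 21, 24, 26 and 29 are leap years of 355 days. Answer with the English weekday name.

Friday

This is JDN 2113878 (2 July 1075 Gregorian).
Since JDN mod 7 = 4 (0 = Monday), the day is Friday.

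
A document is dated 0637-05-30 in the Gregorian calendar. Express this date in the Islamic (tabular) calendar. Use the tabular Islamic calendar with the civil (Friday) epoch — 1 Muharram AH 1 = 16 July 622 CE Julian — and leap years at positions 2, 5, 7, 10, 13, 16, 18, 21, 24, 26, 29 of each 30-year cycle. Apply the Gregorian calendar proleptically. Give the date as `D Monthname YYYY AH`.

Julian Day Number of the source date = 1953869.
Converting JDN 1953869 to the tabular Islamic calendar gives 26 Rabi' al-Thani 16 AH.

26 Rabi' al-Thani 16 AH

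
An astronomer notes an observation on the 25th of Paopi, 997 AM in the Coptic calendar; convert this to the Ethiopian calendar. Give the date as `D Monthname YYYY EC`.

25 Tikimt 1273 EC

The source date corresponds to 29 October 1280 in the proleptic Gregorian calendar (JDN 2188873).
That day falls on 25 Tikimt 1273 EC in the Ethiopian calendar.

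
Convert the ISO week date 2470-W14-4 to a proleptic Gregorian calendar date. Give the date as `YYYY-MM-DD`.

2470-04-03

ISO week 1 of 2470 is the week containing the first Thursday of 2470.
Week 14, day 4 (Thursday) lands on 2470-04-03.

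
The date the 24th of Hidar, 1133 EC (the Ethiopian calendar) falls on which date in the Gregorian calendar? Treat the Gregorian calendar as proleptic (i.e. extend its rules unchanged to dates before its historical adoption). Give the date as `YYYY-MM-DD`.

Julian Day Number of the source date = 2137767.
Converting JDN 2137767 to the Gregorian calendar gives 27 November 1140 CE.

1140-11-27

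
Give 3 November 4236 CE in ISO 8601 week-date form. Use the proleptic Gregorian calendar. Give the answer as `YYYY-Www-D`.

4236-W44-4

The weekday is Thursday (ISO weekday 4).
That Thursday belongs to ISO week 44 of ISO year 4236.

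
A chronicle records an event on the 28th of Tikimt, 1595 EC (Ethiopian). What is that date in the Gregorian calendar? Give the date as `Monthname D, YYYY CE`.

Both dates share Julian Day Number 2306486; in the Gregorian calendar that is 4 November 1602 CE.

November 4, 1602 CE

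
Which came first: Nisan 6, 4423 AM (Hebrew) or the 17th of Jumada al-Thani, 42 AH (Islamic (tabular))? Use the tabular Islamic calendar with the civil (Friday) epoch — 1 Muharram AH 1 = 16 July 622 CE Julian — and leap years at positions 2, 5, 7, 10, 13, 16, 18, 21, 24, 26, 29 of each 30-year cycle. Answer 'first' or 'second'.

Converting both to JDN: 1963298 vs 1963133; the smaller is the second.

second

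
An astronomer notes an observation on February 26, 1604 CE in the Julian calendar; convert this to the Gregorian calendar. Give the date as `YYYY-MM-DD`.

1604-03-07

The Julian–Gregorian offset here is 10 days (Julian trailing).
26 February 1604 Julian + 10 days → 7 March 1604 Gregorian.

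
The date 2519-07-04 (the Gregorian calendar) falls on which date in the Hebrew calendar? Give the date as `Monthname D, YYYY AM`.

Tammuz 6, 6279 AM

Julian Day Number of the source date = 2641290.
Converting JDN 2641290 to the Hebrew calendar gives 6 Tammuz 6279 AM.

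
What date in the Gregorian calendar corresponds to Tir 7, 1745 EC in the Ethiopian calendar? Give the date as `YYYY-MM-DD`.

1753-01-13

Both dates share Julian Day Number 2361343; in the Gregorian calendar that is 13 January 1753 CE.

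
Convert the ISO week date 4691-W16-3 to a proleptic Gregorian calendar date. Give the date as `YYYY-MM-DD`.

ISO week 1 of 4691 is the week containing the first Thursday of 4691.
Week 16, day 3 (Wednesday) lands on 4691-04-15.

4691-04-15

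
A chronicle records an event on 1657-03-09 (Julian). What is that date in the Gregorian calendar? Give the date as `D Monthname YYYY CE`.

19 March 1657 CE

The Julian–Gregorian offset here is 10 days (Julian trailing).
9 March 1657 Julian + 10 days → 19 March 1657 Gregorian.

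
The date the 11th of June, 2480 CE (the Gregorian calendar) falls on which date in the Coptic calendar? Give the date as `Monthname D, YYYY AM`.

Julian Day Number of the source date = 2627024.
Converting JDN 2627024 to the Coptic calendar gives 1 Paoni 2196 AM.

Paoni 1, 2196 AM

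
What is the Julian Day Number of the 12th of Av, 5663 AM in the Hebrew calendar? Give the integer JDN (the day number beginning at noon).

2416332

In the Gregorian calendar the same day is 5 August 1903.
JDN 2299161 is 15 October 1582 CE (Gregorian); the target day is +117171 days from there, so JDN = 2416332.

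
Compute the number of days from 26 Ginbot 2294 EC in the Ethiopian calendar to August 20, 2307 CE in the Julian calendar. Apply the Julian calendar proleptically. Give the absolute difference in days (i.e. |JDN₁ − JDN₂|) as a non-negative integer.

JDN of the first date = 2562004.
JDN of the second date = 2563921.
|2563921 − 2562004| = 1917.

1917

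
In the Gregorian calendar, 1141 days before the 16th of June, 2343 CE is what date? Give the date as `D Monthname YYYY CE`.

1 May 2340 CE

JDN of the 16th of June, 2343 CE = 2576989.
2576989 − 1141 = 2575848.
JDN 2575848 in the Gregorian calendar is 1 May 2340 CE.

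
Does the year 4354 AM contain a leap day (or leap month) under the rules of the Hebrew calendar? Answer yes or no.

yes

Hebrew year 4354 is year 3 of its 19-year Metonic cycle; leap years are at positions 3, 6, 8, 11, 14, 17, 19, so it is a leap year (13 months).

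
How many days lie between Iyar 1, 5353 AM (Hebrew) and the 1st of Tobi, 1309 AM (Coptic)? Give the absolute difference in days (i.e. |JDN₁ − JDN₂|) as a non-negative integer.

117

First date → JDN 2303014; second date → JDN 2302897.
The interval is |2303014 − 2302897| = 117 days.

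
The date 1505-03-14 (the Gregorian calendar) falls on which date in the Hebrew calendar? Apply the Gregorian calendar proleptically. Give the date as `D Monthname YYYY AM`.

Both dates share Julian Day Number 2270822; in the Hebrew calendar that is 28 Adar 5265 AM.

28 Adar 5265 AM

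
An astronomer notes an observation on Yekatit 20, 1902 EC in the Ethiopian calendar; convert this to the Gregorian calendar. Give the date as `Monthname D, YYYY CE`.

February 27, 1910 CE

Julian Day Number of the source date = 2418730.
Converting JDN 2418730 to the Gregorian calendar gives 27 February 1910 CE.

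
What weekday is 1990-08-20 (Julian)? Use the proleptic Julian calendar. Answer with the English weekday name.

Sunday

In the Gregorian calendar this is 2 September 1990 (JDN 2448137).
JDN 2448137 mod 7 = 6, and JDN 0 was a Monday, so this is a Sunday.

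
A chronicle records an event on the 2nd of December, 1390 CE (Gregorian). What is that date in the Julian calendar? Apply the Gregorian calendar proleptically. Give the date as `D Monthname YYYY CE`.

At this point the Julian calendar is 8 days behind the Gregorian.
2 December 1390 Gregorian − 8 days → 24 November 1390 Julian.

24 November 1390 CE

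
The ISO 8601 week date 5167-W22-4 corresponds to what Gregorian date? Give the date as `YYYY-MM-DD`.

ISO week 1 of 5167 is the week containing the first Thursday of 5167.
Week 22, day 4 (Thursday) lands on 5167-06-01.

5167-06-01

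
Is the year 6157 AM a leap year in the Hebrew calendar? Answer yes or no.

no

Hebrew year 6157 is year 1 of its 19-year Metonic cycle; leap years are at positions 3, 6, 8, 11, 14, 17, 19, so it is a common year (12 months).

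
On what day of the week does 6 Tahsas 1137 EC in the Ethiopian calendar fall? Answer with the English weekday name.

This is JDN 2139240 (9 December 1144 Gregorian).
JDN 2139240 mod 7 = 5, and JDN 0 was a Monday, so this is a Saturday.

Saturday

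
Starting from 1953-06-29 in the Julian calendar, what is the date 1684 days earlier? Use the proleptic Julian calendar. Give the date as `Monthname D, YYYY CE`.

Counting 1684 days back from JDN 2434571 reaches JDN 2432887, which is November 18, 1948 CE.

November 18, 1948 CE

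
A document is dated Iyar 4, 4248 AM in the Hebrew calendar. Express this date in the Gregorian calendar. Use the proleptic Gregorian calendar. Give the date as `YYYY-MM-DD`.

Julian Day Number of the source date = 1899421.
Converting JDN 1899421 to the Gregorian calendar gives 2 May 488 CE.

0488-05-02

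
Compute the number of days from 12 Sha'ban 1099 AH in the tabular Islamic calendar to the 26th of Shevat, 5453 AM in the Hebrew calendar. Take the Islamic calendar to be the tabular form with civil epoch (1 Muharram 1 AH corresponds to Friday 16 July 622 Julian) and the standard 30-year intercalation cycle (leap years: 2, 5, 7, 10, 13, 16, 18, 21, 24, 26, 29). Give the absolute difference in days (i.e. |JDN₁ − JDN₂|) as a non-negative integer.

1696

JDN of the first date = 2337753.
JDN of the second date = 2339449.
|2339449 − 2337753| = 1696.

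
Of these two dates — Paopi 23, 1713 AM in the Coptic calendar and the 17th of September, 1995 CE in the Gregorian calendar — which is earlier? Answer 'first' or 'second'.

second

The two dates have Julian Day Numbers 2450390 and 2449978 respectively.
Since 2449978 < 2450390, the second date comes first.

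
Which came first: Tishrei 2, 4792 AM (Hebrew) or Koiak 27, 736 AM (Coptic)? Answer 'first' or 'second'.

second

The two dates have Julian Day Numbers 2097894 and 2093605 respectively.
Since 2093605 < 2097894, the second date comes first.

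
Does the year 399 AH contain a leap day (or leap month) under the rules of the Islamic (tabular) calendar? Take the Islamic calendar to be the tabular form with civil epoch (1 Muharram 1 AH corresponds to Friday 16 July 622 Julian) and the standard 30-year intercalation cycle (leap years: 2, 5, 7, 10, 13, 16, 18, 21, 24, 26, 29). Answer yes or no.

no

Year 399 AH is year 9 of its 30-year cycle; leap positions are 2, 5, 7, 10, 13, 16, 18, 21, 24, 26, 29, so it is a common year (354 days).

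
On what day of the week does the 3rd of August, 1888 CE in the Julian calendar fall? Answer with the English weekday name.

Wednesday

Equivalently 15 August 1888 Gregorian, JDN 2410865.
Since JDN mod 7 = 2 (0 = Monday), the day is Wednesday.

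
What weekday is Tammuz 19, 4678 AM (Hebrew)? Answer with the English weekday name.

This is JDN 2056540 (7 July 918 Gregorian).
2056540 ≡ 3 (mod 7); counting from Monday = 0 gives Thursday.

Thursday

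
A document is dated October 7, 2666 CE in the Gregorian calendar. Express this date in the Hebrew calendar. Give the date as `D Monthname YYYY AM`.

Julian Day Number of the source date = 2695076.
Converting JDN 2695076 to the Hebrew calendar gives 16 Tishrei 6427 AM.

16 Tishrei 6427 AM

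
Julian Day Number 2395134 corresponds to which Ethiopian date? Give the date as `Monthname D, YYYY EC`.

Hamle 15, 1837 EC

The Gregorian equivalent of JDN 2395134 is 21 July 1845.
In the Ethiopian calendar that day is Hamle 15, 1837 EC.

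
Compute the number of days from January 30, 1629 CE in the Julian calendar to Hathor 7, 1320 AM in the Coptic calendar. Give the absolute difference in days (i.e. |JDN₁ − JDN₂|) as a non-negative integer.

9219

JDN of the first date = 2316080.
JDN of the second date = 2306861.
|2306861 − 2316080| = 9219.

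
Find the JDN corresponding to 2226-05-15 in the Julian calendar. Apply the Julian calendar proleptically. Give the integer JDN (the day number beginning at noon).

Equivalently 30 May 2226 (Gregorian).
JDN 2451545 is 1 January 2000 CE (Gregorian); the target day is +82694 days from there, so JDN = 2534239.

2534239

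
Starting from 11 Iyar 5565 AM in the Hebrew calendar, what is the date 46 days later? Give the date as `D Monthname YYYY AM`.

28 Sivan 5565 AM

The starting date is JDN 2380452; 2380452 + 46 = 2380498.
JDN 2380498 corresponds to 28 Sivan 5565 AM.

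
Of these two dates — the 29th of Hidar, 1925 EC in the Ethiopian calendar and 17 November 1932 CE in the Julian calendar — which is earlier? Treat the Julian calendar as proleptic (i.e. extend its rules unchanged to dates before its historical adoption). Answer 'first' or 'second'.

second

First date → JDN 2427050; second date → JDN 2427042.
JDN 2427042 < JDN 2427050, so the second date is earlier.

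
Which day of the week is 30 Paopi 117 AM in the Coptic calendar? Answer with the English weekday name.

Saturday

This is JDN 1867458 (28 October 400 Gregorian).
Since JDN mod 7 = 5 (0 = Monday), the day is Saturday.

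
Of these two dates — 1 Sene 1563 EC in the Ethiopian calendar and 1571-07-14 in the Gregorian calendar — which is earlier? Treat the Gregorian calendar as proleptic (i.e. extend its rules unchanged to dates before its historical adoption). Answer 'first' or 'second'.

first

First date → JDN 2295011; second date → JDN 2295050.
JDN 2295011 < JDN 2295050, so the first date is earlier.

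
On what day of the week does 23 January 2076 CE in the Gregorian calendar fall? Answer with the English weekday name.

Thursday

Since JDN mod 7 = 3 (0 = Monday), the day is Thursday.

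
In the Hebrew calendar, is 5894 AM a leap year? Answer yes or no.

no

Hebrew year 5894 is year 4 of its 19-year Metonic cycle; leap years are at positions 3, 6, 8, 11, 14, 17, 19, so it is a common year (12 months).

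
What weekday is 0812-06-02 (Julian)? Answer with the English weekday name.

In the proleptic Gregorian calendar this is 6 June 812 (JDN 2017794).
JDN 2017794 mod 7 = 2, and JDN 0 was a Monday, so this is a Wednesday.

Wednesday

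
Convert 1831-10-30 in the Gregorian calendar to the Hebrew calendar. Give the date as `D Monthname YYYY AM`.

Julian Day Number of the source date = 2390121.
Converting JDN 2390121 to the Hebrew calendar gives 23 Cheshvan 5592 AM.

23 Cheshvan 5592 AM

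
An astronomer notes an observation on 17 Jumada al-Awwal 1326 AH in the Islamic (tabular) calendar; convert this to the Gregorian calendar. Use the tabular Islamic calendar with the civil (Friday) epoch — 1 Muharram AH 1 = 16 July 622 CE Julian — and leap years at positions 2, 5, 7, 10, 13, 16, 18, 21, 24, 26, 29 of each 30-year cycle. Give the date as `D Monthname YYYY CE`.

Julian Day Number of the source date = 2418110.
Converting JDN 2418110 to the Gregorian calendar gives 17 June 1908 CE.

17 June 1908 CE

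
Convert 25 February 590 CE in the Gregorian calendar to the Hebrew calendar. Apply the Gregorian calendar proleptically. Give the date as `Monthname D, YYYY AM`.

Julian Day Number of the source date = 1936609.
Converting JDN 1936609 to the Hebrew calendar gives 13 Adar 4350 AM.

Adar 13, 4350 AM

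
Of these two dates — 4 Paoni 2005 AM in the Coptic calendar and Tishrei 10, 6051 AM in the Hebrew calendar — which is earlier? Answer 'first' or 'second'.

first

The two dates have Julian Day Numbers 2557264 and 2557753 respectively.
Since 2557264 < 2557753, the first date comes first.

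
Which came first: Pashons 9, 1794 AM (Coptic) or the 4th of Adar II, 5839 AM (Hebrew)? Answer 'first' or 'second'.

First date → JDN 2480171; second date → JDN 2480465.
JDN 2480171 < JDN 2480465, so the first date is earlier.

first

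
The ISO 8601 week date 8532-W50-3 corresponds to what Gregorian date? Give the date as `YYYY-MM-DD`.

ISO week 1 of 8532 is the week containing the first Thursday of 8532.
Week 50, day 3 (Wednesday) lands on 8532-12-10.

8532-12-10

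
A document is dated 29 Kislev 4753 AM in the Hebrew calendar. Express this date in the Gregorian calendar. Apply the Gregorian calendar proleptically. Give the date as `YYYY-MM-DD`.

0992-12-02

Julian Day Number of the source date = 2083717.
Converting JDN 2083717 to the Gregorian calendar gives 2 December 992 CE.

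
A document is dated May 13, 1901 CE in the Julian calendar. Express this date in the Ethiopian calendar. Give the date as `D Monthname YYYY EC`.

18 Ginbot 1893 EC

The source date corresponds to 26 May 1901 in the Gregorian calendar (JDN 2415531).
That day falls on 18 Ginbot 1893 EC in the Ethiopian calendar.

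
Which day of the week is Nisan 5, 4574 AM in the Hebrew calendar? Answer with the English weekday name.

Equivalently 2 April 814 Gregorian, JDN 2018459.
Since JDN mod 7 = 2 (0 = Monday), the day is Wednesday.

Wednesday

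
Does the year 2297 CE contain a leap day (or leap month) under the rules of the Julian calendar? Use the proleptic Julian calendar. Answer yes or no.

no

2297 mod 4 = 1, so it is a common year in the Julian calendar.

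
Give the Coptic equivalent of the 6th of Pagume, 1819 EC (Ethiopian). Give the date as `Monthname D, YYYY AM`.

Pi Kogi Enavot 6, 1543 AM

Both dates share Julian Day Number 2388610; in the Coptic calendar that is 6 Pi Kogi Enavot 1543 AM.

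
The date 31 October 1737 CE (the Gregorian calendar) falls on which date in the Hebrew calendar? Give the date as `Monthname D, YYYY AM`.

Both dates share Julian Day Number 2355790; in the Hebrew calendar that is 6 Cheshvan 5498 AM.

Cheshvan 6, 5498 AM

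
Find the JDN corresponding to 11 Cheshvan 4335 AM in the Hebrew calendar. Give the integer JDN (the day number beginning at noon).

In the proleptic Gregorian calendar the same day is 15 October 574.
JDN 2400001 is 17 November 1858 CE (Gregorian), MJD 0; the target day is −469004 days from there, so JDN = 1930997.

1930997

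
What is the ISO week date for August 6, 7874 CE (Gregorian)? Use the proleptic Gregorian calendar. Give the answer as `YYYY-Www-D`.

The weekday is Thursday (ISO weekday 4).
That Thursday belongs to ISO week 32 of ISO year 7874.

7874-W32-4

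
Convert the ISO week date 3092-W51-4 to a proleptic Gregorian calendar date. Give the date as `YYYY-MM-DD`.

ISO week 1 of 3092 is the week containing the first Thursday of 3092.
Week 51, day 4 (Thursday) lands on 3092-12-22.

3092-12-22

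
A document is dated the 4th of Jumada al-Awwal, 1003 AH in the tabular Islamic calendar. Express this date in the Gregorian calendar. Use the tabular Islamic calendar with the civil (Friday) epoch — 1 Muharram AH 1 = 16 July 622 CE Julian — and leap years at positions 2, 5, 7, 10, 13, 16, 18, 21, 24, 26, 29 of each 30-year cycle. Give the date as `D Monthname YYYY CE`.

Both dates share Julian Day Number 2303636; in the Gregorian calendar that is 15 January 1595 CE.

15 January 1595 CE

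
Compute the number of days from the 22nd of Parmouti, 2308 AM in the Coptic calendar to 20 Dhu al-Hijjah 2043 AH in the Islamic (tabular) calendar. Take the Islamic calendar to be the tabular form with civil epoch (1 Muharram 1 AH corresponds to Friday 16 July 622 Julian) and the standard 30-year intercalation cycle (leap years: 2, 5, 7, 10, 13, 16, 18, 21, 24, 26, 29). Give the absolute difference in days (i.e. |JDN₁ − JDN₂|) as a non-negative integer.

4508

First date → JDN 2667893; second date → JDN 2672401.
The interval is |2667893 − 2672401| = 4508 days.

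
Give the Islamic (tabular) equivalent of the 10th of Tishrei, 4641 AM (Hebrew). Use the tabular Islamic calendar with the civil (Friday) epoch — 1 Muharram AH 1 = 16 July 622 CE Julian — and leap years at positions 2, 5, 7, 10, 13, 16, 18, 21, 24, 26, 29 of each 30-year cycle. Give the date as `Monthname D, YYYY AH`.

Safar 7, 267 AH

The source date corresponds to 21 September 880 in the proleptic Gregorian calendar (JDN 2042738).
That day falls on 7 Safar 267 AH in the tabular Islamic calendar.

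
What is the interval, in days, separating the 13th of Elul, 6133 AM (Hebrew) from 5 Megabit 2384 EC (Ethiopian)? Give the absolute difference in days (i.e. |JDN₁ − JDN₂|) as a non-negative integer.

First date → JDN 2588026; second date → JDN 2594796.
The interval is |2588026 − 2594796| = 6770 days.

6770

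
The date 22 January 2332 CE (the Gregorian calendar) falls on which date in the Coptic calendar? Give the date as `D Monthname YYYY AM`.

Julian Day Number of the source date = 2572826.
Converting JDN 2572826 to the Coptic calendar gives 10 Tobi 2048 AM.

10 Tobi 2048 AM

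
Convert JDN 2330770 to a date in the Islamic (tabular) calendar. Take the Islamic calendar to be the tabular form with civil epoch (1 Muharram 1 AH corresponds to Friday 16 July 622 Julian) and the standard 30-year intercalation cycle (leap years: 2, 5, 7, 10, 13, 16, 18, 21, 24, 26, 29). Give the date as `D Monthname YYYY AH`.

29 Dhu al-Qa'dah 1079 AH

JDN 2330770 is 30 April 1669 in the Gregorian calendar.
In the tabular Islamic calendar that day is 29 Dhu al-Qa'dah 1079 AH.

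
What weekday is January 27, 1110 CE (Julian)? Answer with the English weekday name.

Thursday

In the proleptic Gregorian calendar this is 3 February 1110 (JDN 2126512).
2126512 ≡ 3 (mod 7); counting from Monday = 0 gives Thursday.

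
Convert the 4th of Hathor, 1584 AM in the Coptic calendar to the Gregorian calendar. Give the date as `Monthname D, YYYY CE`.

Both dates share Julian Day Number 2403284; in the Gregorian calendar that is 13 November 1867 CE.

November 13, 1867 CE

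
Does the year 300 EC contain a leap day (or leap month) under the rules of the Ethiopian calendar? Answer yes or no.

no

300 mod 4 = 0; in the Ethiopian calendar a year is leap when year mod 4 = 3, so it is a common year.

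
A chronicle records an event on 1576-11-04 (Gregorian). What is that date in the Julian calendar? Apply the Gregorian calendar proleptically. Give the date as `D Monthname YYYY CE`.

The Julian–Gregorian offset here is 10 days (Julian trailing).
4 November 1576 Gregorian − 10 days → 25 October 1576 Julian.

25 October 1576 CE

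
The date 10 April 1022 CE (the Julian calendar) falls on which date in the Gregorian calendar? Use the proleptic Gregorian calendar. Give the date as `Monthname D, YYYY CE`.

April 16, 1022 CE

At this point the Julian calendar is 6 days behind the Gregorian.
10 April 1022 Julian + 6 days → 16 April 1022 Gregorian.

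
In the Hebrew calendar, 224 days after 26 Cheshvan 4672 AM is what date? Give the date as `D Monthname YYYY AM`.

14 Sivan 4672 AM

The starting date is JDN 2054094; 2054094 + 224 = 2054318.
JDN 2054318 corresponds to 14 Sivan 4672 AM.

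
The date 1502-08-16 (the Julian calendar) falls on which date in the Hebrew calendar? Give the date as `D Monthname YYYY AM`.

The source date corresponds to 26 August 1502 in the proleptic Gregorian calendar (JDN 2269891).
That day falls on 12 Elul 5262 AM in the Hebrew calendar.

12 Elul 5262 AM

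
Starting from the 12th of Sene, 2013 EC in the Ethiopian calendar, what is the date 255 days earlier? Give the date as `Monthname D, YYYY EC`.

Meskerem 27, 2013 EC

Counting 255 days back from JDN 2459385 reaches JDN 2459130, which is Meskerem 27, 2013 EC.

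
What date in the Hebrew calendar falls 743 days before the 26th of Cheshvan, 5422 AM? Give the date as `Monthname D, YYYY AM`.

Cheshvan 20, 5420 AM

Counting 743 days back from JDN 2328050 reaches JDN 2327307, which is Cheshvan 20, 5420 AM.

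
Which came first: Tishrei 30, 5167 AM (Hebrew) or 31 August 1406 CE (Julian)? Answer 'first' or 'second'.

second

The two dates have Julian Day Numbers 2234884 and 2234842 respectively.
Since 2234842 < 2234884, the second date comes first.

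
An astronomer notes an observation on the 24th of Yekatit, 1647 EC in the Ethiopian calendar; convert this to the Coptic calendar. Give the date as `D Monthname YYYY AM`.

Julian Day Number of the source date = 2325595.
Converting JDN 2325595 to the Coptic calendar gives 24 Meshir 1371 AM.

24 Meshir 1371 AM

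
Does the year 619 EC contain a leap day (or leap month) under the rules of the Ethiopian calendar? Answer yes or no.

yes

619 mod 4 = 3; in the Ethiopian calendar a year is leap when year mod 4 = 3, so it is a leap year.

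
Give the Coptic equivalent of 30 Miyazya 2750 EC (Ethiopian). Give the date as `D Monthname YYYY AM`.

30 Parmouti 2474 AM

Julian Day Number of the source date = 2728532.
Converting JDN 2728532 to the Coptic calendar gives 30 Parmouti 2474 AM.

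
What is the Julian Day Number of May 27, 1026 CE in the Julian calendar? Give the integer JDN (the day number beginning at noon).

Equivalently 2 June 1026 (proleptic Gregorian).
JDN 2451545 is 1 January 2000 CE (Gregorian); the target day is −355594 days from there, so JDN = 2095951.

2095951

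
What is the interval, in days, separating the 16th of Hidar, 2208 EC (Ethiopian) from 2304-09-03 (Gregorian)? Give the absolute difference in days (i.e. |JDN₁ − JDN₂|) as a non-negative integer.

32421

JDN of the first date = 2530403.
JDN of the second date = 2562824.
|2562824 − 2530403| = 32421.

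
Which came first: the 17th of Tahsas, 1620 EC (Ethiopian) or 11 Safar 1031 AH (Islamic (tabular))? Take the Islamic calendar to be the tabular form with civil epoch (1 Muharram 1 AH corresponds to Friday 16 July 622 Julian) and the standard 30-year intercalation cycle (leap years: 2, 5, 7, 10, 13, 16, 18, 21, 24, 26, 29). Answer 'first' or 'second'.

First date → JDN 2315667; second date → JDN 2313478.
JDN 2313478 < JDN 2315667, so the second date is earlier.

second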